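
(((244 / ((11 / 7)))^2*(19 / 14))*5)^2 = 391870530318400 / 14641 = 26765284496.85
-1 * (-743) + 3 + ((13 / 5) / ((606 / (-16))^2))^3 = 72161343698318959618 / 96731023723516125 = 746.00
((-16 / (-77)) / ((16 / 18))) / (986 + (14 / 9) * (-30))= 27 / 108493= 0.00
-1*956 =-956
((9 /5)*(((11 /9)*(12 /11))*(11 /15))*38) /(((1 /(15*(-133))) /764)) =-509685792 /5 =-101937158.40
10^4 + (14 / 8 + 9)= 40043 / 4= 10010.75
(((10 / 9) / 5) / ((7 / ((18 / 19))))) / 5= 4 / 665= 0.01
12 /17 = 0.71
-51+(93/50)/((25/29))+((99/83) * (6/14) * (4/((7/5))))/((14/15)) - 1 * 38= -3034707857/35586250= -85.28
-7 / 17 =-0.41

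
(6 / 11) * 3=18 / 11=1.64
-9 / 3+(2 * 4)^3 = 509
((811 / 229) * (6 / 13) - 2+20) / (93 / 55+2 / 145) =93230940 / 8094463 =11.52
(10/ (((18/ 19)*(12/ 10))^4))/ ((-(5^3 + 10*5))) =-0.03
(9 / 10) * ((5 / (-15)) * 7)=-21 / 10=-2.10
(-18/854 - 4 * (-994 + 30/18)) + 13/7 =726724/183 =3971.17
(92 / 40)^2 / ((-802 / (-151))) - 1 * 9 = -641921 / 80200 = -8.00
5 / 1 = 5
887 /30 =29.57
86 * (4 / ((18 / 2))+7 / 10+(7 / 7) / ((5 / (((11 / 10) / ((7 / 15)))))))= 43774 / 315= 138.97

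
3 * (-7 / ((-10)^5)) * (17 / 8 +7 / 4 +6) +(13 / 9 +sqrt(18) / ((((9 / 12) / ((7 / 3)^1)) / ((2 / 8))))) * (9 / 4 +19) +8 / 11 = 2488764241 / 79200000 +595 * sqrt(2) / 12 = 101.55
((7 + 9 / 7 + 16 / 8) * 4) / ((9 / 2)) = 64 / 7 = 9.14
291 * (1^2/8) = 291/8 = 36.38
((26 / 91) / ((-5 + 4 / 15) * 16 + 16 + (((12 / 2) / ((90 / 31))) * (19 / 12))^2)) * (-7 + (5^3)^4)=-15820312046400 / 11119073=-1422808.54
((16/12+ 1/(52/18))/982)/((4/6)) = 0.00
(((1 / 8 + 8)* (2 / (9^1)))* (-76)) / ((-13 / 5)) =475 / 9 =52.78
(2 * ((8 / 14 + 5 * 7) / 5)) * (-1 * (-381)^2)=-72290178 / 35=-2065433.66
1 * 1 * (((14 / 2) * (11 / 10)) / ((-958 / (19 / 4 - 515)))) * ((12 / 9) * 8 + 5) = 7386379 / 114960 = 64.25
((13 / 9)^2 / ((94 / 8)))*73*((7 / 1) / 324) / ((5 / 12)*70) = 0.01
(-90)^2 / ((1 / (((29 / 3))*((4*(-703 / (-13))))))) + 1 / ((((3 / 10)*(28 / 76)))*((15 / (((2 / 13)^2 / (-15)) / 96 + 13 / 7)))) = 227212151451347 / 13415220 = 16936893.43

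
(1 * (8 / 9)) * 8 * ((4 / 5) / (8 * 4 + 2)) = 128 / 765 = 0.17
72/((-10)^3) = -0.07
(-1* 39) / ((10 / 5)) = -39 / 2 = -19.50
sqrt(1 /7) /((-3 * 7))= -sqrt(7) /147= -0.02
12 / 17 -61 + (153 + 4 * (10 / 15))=4864 / 51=95.37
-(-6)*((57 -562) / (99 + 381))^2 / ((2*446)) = 10201 / 1370112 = 0.01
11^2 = 121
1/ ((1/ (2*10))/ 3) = 60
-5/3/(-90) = 1/54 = 0.02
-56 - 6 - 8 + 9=-61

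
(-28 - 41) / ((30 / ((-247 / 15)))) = 5681 / 150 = 37.87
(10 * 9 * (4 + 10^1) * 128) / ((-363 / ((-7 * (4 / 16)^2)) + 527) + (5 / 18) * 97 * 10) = 635040 / 6403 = 99.18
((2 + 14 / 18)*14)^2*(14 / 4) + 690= 484640 / 81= 5983.21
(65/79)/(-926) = -65/73154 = -0.00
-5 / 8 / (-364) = 5 / 2912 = 0.00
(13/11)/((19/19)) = 13/11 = 1.18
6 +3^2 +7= 22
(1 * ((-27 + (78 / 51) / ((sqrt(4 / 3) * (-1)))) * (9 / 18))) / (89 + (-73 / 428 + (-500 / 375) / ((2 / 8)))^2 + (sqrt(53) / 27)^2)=-1802805336 / 15940211465 - 868017384 * sqrt(3) / 270983594905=-0.12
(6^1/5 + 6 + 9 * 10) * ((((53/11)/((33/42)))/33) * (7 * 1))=841428/6655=126.44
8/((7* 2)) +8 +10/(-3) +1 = 131/21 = 6.24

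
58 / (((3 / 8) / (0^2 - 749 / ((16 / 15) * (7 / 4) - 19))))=1737680 / 257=6761.40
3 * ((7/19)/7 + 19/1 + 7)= 1485/19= 78.16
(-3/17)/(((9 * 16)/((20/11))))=-5/2244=-0.00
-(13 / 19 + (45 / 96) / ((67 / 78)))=-25051 / 20368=-1.23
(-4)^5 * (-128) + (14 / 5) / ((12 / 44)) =1966234 / 15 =131082.27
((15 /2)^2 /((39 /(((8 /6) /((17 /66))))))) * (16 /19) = 6.29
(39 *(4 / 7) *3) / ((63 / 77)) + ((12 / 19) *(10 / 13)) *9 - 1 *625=-931781 / 1729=-538.91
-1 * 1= -1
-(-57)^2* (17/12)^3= -9237.46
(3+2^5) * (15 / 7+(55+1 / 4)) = 2008.75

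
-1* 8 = -8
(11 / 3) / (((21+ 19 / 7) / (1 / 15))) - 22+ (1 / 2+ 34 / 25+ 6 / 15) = -19.73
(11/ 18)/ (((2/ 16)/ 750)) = 11000/ 3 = 3666.67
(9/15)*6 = 18/5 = 3.60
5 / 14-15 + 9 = -79 / 14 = -5.64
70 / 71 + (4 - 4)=70 / 71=0.99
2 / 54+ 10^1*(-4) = -1079 / 27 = -39.96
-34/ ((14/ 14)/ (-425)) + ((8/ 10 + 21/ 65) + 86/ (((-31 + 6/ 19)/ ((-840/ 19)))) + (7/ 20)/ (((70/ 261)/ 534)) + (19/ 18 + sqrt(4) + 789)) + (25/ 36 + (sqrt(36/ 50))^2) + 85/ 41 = 249639121503/ 15536950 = 16067.45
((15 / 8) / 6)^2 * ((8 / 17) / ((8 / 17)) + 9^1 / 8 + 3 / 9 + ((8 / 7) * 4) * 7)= 20675 / 6144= 3.37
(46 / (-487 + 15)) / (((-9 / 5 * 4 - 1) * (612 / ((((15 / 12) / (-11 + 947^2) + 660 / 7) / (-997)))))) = -38895410975 / 21178590958965888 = -0.00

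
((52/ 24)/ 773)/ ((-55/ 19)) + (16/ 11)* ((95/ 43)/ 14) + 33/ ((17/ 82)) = 208070686441/ 1305295530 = 159.41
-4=-4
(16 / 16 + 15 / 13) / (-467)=-0.00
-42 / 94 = -21 / 47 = -0.45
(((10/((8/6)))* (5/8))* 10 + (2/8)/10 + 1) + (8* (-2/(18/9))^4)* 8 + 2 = 1139/10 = 113.90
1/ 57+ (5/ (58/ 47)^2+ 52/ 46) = 19542815/ 4410204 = 4.43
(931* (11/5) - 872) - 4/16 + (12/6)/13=1176.10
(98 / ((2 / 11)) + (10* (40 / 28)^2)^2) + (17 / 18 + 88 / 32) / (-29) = 2394761783 / 2506644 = 955.37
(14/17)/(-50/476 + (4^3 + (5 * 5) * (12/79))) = 15484/1272753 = 0.01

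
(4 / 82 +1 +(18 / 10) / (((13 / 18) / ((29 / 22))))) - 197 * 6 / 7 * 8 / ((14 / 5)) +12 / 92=-15791652637 / 33038005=-477.98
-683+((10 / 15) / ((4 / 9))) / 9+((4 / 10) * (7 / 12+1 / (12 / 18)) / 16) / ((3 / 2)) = -98323 / 144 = -682.80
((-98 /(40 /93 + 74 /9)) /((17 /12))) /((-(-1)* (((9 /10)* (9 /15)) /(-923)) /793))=3131874200 /289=10836934.95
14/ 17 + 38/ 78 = 869/ 663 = 1.31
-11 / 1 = -11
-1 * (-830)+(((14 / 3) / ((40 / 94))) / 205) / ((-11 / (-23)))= 56157067 / 67650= 830.11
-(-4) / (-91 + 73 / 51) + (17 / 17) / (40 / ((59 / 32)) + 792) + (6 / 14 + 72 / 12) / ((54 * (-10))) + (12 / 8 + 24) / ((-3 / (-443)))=2167630666927 / 575663928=3765.44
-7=-7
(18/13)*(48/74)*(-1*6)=-2592/481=-5.39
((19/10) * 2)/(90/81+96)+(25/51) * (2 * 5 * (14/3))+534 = 19597837/35190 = 556.91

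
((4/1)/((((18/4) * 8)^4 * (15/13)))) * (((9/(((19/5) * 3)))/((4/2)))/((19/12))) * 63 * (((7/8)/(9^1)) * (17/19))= 10829/3840162048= 0.00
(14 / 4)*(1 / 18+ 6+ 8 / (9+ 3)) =847 / 36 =23.53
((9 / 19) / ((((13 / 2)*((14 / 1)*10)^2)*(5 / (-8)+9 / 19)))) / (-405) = 1 / 16482375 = 0.00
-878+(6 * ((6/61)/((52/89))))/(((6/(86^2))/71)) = 69406732/793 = 87524.25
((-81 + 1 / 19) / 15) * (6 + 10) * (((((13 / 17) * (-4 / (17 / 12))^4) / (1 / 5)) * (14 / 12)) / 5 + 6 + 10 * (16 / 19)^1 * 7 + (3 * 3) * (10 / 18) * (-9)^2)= -349620908639776 / 7688525655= -45473.08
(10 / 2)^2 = 25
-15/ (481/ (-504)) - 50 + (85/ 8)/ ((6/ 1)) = -750635/ 23088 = -32.51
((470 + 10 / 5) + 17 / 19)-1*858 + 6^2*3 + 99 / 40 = -208719 / 760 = -274.63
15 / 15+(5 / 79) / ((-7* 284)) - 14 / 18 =0.22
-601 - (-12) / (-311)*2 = -186935 / 311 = -601.08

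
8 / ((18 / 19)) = 76 / 9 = 8.44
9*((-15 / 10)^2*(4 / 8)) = 81 / 8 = 10.12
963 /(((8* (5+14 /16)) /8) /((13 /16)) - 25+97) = 12519 /1030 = 12.15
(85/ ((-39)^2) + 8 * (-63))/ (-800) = 766499/ 1216800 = 0.63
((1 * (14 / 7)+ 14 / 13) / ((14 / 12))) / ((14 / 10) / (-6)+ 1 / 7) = -7200 / 247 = -29.15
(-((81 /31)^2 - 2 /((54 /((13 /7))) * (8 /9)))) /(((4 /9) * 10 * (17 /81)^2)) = -4289929533 /124422592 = -34.48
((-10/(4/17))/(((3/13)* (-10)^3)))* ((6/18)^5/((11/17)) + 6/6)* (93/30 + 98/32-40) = -160928443/25660800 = -6.27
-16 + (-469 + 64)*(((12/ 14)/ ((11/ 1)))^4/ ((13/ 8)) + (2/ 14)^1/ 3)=-16129401133/ 456989533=-35.29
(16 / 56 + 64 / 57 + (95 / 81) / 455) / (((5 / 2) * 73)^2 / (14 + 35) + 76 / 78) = 0.00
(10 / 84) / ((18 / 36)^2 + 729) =0.00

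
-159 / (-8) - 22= -17 / 8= -2.12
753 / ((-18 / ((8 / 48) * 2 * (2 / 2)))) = -13.94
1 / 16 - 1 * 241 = -3855 / 16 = -240.94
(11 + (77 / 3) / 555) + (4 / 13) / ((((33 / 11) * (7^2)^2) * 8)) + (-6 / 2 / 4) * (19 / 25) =10888941517 / 1039392900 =10.48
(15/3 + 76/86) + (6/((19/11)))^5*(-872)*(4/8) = -23478104681801/106472257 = -220509.13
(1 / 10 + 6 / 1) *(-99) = -6039 / 10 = -603.90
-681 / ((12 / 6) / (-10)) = 3405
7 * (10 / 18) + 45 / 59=2470 / 531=4.65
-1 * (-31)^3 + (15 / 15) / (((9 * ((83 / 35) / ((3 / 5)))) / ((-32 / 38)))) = 140941109 / 4731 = 29790.98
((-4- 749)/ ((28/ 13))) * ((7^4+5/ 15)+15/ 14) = -329239963/ 392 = -839897.86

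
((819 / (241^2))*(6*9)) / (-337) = -44226 / 19573297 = -0.00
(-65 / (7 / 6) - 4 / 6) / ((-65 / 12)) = 4736 / 455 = 10.41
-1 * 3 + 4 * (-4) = -19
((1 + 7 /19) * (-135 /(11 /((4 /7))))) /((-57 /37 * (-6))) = -28860 /27797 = -1.04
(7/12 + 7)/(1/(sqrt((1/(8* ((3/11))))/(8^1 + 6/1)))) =13* sqrt(231)/144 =1.37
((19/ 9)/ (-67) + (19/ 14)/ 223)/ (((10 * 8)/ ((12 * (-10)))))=47861/ 1255044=0.04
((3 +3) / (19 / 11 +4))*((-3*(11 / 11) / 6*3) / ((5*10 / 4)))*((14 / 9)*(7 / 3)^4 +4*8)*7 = -1252724 / 18225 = -68.74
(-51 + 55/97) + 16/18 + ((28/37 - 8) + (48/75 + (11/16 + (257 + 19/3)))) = 2685808631/12920400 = 207.87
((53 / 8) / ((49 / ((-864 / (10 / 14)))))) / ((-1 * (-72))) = -2.27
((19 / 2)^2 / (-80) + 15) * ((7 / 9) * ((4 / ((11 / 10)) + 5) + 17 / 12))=41233871 / 380160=108.46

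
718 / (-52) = -359 / 26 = -13.81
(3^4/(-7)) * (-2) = 162/7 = 23.14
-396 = -396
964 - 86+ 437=1315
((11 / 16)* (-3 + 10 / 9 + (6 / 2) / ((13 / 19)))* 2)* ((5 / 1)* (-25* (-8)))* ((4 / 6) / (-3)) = -803000 / 1053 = -762.58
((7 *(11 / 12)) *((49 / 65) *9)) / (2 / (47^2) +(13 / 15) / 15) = 1125165195 / 1516684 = 741.86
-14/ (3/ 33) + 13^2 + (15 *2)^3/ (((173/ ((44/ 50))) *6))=6555/ 173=37.89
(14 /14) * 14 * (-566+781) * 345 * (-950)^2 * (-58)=-54357665250000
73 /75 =0.97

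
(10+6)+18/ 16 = 137/ 8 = 17.12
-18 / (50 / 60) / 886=-54 / 2215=-0.02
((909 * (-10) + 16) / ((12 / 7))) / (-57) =92.86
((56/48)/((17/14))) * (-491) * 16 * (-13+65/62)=47540584/527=90209.84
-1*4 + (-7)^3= -347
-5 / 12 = -0.42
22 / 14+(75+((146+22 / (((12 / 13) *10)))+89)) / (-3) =-129221 / 1260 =-102.56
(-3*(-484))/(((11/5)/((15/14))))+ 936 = 11502/7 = 1643.14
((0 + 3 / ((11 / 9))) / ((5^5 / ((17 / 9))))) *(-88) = -408 / 3125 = -0.13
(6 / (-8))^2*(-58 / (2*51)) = -0.32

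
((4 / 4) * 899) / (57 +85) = 6.33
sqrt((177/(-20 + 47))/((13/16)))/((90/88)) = 176 *sqrt(767)/1755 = 2.78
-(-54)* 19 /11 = 1026 /11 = 93.27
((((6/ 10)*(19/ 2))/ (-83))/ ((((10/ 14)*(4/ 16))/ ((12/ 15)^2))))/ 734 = -0.00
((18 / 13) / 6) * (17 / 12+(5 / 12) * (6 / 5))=23 / 52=0.44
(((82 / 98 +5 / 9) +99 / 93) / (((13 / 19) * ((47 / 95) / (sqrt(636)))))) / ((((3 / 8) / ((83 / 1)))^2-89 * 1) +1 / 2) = -2.07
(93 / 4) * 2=93 / 2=46.50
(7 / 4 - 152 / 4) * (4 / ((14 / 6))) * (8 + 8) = -6960 / 7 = -994.29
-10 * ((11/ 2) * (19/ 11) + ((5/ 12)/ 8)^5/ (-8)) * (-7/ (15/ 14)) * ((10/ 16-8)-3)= -2520251765756417/ 391378894848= -6439.42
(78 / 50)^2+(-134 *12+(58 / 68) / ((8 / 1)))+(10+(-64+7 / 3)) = -845134489 / 510000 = -1657.13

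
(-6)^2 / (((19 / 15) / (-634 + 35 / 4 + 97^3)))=492505785 / 19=25921357.11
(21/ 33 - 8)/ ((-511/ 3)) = 243/ 5621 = 0.04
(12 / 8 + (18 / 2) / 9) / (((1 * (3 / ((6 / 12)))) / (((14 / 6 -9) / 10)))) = -5 / 18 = -0.28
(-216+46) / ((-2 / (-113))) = -9605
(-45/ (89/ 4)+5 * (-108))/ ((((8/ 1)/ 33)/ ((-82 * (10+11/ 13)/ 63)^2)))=-328406816760/ 737009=-445594.04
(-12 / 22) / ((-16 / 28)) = 21 / 22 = 0.95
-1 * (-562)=562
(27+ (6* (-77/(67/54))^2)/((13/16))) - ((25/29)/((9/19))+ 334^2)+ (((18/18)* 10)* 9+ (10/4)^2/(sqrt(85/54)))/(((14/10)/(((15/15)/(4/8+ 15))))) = -274611374798308/3305165409+ 75* sqrt(510)/7378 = -83085.29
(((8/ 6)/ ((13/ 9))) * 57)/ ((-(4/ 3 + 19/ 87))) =-2204/ 65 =-33.91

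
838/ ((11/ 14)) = 11732/ 11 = 1066.55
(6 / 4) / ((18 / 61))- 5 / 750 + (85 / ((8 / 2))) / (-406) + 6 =11.02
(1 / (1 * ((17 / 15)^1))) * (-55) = -825 / 17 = -48.53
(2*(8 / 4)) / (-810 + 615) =-4 / 195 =-0.02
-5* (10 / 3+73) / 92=-1145 / 276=-4.15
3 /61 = 0.05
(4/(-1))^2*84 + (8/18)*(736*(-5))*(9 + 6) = -69568/3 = -23189.33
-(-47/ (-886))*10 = -235/ 443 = -0.53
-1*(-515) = 515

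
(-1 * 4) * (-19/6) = 38/3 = 12.67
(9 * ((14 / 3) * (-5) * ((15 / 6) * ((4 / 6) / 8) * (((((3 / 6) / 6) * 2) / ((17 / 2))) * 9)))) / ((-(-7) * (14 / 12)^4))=-24300 / 40817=-0.60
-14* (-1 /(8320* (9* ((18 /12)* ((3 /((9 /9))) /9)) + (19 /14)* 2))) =49 /210080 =0.00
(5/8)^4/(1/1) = 625/4096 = 0.15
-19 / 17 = -1.12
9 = 9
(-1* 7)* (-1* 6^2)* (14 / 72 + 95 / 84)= 334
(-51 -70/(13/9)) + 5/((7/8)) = -8531/91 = -93.75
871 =871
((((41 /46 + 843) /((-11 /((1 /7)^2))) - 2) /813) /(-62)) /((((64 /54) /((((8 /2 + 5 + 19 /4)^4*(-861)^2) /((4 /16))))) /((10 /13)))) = 50068832301365625 /10288738304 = 4866372.42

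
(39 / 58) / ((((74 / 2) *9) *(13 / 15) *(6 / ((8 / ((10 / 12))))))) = 4 / 1073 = 0.00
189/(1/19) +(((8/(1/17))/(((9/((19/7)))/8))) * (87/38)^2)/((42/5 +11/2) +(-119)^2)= 3591.12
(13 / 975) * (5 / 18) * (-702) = -13 / 5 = -2.60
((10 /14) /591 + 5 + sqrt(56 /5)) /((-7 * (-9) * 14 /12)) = 4 * sqrt(70) /735 + 41380 /608139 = 0.11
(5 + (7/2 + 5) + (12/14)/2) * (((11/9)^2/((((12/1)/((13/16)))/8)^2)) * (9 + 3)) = 73.26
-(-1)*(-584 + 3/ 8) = -4669/ 8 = -583.62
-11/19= -0.58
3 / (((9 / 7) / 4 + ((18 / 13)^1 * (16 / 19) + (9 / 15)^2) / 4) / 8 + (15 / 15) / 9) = 1167075 / 77407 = 15.08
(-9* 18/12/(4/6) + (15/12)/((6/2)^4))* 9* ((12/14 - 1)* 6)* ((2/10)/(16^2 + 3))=3278/27195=0.12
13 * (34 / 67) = 442 / 67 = 6.60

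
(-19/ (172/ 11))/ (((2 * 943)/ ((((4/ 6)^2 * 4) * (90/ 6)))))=-0.02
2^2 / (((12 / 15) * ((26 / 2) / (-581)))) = -223.46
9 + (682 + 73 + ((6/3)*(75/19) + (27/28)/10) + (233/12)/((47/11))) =582494803/750120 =776.54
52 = 52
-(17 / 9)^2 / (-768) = 289 / 62208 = 0.00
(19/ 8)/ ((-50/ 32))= -38/ 25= -1.52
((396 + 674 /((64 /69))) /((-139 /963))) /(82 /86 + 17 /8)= -495872775 /196268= -2526.51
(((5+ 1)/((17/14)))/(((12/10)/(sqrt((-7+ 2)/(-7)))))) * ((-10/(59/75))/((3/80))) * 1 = -200000 * sqrt(35)/1003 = -1179.68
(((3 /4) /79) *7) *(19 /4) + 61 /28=22069 /8848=2.49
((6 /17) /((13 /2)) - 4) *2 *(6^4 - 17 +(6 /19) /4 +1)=-42416696 /4199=-10101.62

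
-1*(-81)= 81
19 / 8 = 2.38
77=77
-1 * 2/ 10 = -1/ 5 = -0.20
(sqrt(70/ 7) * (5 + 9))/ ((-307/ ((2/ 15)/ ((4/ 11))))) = -77 * sqrt(10)/ 4605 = -0.05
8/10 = 4/5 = 0.80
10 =10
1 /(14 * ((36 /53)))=53 /504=0.11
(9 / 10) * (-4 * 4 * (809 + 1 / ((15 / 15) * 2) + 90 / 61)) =-3561804 / 305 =-11678.05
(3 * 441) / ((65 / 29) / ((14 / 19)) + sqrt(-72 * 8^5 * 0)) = 537138 / 1235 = 434.93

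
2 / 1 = 2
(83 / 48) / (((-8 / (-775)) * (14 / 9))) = 192975 / 1792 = 107.69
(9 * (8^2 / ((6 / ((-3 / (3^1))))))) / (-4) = 24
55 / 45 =1.22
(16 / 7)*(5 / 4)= 20 / 7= 2.86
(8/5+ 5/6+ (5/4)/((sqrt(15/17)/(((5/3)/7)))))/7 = 5* sqrt(255)/1764+ 73/210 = 0.39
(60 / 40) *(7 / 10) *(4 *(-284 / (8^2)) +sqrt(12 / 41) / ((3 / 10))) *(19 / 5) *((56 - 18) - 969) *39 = 1028597661 / 400 - 4829097 *sqrt(123) / 205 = 2310239.14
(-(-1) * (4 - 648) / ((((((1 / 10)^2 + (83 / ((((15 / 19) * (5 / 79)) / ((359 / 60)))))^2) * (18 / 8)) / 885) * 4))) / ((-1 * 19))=0.00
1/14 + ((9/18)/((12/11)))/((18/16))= 181/378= 0.48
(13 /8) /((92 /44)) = 143 /184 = 0.78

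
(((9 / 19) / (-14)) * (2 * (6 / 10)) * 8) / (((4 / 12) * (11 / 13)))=-8424 / 7315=-1.15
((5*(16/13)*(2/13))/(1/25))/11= 4000/1859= 2.15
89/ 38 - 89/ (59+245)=623/ 304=2.05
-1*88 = -88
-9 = -9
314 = 314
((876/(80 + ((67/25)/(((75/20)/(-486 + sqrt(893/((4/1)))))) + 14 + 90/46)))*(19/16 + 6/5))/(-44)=0.20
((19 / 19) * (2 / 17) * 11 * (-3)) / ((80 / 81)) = -2673 / 680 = -3.93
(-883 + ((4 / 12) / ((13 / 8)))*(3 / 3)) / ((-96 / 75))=860725 / 1248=689.68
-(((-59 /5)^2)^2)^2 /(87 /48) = -207385335.32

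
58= 58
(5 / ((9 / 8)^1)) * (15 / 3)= 22.22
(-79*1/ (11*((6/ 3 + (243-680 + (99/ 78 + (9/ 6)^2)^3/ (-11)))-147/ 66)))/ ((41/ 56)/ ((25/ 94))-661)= -7775622400/ 314423506778499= -0.00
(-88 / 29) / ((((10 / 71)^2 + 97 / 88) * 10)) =-19518752 / 72177665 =-0.27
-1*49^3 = -117649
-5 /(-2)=5 /2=2.50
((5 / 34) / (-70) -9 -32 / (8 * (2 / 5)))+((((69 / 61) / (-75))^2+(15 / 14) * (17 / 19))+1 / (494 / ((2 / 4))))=-2466626779081 / 136714191250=-18.04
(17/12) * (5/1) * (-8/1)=-170/3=-56.67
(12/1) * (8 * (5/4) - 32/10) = 408/5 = 81.60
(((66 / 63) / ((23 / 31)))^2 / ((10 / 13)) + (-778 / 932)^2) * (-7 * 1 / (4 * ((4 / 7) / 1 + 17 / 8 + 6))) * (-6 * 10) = 1666073323162 / 41958285141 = 39.71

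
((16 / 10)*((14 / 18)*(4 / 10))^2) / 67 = 1568 / 678375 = 0.00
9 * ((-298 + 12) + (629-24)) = 2871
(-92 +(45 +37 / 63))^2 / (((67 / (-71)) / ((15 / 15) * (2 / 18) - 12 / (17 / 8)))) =4320654448 / 341901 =12637.15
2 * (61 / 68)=61 / 34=1.79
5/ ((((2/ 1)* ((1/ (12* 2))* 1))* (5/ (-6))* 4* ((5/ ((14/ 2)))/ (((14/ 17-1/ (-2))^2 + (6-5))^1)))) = -200403/ 2890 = -69.34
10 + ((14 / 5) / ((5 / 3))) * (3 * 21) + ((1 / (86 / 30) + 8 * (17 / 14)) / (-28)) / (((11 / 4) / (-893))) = 134743017 / 579425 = 232.55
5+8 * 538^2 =2315557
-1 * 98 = -98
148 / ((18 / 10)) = 740 / 9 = 82.22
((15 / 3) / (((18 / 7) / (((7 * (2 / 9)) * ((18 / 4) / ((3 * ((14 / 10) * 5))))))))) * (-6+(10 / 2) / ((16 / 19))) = -35 / 864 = -0.04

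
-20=-20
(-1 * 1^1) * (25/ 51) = -25/ 51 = -0.49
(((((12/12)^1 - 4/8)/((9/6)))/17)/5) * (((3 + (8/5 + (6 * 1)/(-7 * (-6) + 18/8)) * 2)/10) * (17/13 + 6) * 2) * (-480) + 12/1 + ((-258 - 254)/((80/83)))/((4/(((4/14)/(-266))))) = -343569196/60696545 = -5.66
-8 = -8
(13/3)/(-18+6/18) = -13/53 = -0.25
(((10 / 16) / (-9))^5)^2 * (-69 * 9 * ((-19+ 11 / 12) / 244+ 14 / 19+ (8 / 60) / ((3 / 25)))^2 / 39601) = -19685625027412109375 / 152953425968237964966495667617792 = -0.00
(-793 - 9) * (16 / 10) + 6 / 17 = -109042 / 85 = -1282.85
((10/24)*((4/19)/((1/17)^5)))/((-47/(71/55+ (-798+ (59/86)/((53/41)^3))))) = 265423098067721287/125768014306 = 2110418.13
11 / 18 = 0.61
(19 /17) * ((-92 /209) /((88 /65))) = -1495 /4114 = -0.36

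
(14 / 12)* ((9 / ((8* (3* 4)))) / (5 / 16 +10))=7 / 660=0.01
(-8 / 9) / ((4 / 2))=-4 / 9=-0.44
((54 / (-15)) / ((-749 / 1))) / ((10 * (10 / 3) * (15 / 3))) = 27 / 936250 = 0.00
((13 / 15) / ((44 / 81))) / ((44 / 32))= 702 / 605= 1.16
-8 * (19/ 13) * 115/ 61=-17480/ 793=-22.04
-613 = -613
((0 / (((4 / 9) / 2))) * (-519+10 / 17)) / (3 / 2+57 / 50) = 0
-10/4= -5/2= -2.50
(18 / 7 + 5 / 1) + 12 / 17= 985 / 119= 8.28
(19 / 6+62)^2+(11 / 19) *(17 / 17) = 4247.27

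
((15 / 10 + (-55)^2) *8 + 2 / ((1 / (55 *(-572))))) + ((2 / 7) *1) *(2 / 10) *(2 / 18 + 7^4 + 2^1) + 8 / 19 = -230842996 / 5985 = -38570.26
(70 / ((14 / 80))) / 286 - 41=-39.60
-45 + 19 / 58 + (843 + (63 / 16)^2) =6041885 / 7424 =813.83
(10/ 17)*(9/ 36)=5/ 34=0.15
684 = 684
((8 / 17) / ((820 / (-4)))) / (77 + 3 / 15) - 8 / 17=-3724 / 7913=-0.47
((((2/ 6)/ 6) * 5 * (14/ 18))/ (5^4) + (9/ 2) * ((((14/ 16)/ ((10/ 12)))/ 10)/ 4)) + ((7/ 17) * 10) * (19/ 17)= 884026241/ 187272000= 4.72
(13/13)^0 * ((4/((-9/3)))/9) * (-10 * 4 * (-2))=-320/27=-11.85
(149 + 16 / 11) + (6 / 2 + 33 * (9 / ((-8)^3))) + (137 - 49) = 1356605 / 5632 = 240.87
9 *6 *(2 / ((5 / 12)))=1296 / 5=259.20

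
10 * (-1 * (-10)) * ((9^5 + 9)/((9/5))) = 3281000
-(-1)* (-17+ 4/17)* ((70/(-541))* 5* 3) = 299250/9197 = 32.54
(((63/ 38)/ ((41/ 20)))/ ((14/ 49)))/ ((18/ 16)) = 1960/ 779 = 2.52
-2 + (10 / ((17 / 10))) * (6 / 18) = -0.04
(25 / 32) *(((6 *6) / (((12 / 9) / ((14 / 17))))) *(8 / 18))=7.72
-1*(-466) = 466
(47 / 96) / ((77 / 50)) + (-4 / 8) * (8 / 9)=-1403 / 11088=-0.13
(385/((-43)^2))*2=770/1849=0.42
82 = 82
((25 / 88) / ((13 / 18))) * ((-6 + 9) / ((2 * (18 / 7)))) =525 / 2288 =0.23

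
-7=-7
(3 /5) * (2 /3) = 2 /5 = 0.40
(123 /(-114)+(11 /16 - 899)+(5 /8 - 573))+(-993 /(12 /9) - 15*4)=-692061 /304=-2276.52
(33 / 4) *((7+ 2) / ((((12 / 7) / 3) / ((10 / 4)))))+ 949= 40763 / 32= 1273.84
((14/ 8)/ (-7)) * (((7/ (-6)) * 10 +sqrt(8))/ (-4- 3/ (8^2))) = -80/ 111 +32 * sqrt(2)/ 259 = -0.55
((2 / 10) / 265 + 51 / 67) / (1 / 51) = 3449742 / 88775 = 38.86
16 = 16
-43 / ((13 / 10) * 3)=-430 / 39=-11.03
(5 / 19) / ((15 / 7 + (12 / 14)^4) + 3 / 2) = 0.06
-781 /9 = -86.78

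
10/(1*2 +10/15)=15/4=3.75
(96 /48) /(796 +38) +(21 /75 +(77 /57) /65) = 0.30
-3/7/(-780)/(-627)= -1/1141140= -0.00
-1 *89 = -89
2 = 2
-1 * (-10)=10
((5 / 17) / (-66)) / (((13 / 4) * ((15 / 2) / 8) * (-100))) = 8 / 546975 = 0.00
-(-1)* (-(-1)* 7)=7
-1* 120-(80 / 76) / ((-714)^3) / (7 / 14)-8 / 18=-104122604287 / 864486567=-120.44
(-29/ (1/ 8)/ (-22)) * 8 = 928/ 11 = 84.36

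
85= 85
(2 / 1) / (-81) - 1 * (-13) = 1051 / 81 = 12.98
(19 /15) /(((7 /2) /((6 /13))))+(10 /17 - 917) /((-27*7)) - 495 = -3790028 /7735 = -489.98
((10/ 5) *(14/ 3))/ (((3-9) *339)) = -14/ 3051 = -0.00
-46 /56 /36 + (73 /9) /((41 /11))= 88993 /41328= 2.15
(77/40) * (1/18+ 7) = 9779/720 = 13.58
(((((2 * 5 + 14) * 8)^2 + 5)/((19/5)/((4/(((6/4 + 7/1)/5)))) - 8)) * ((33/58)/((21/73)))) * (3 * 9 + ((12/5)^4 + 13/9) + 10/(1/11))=-16331815043896/8332425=-1960031.45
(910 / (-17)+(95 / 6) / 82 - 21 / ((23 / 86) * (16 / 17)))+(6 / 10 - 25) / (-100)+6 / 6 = -6517643683 / 48093000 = -135.52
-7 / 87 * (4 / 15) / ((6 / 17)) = -238 / 3915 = -0.06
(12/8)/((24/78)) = 39/8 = 4.88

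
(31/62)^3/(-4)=-1/32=-0.03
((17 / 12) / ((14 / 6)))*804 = 3417 / 7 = 488.14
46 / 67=0.69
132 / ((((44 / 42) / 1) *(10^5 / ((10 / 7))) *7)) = 9 / 35000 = 0.00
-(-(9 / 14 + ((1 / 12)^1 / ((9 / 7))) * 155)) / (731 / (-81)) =-24243 / 20468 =-1.18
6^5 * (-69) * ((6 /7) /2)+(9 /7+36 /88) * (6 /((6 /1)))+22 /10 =-177056521 /770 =-229943.53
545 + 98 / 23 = 12633 / 23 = 549.26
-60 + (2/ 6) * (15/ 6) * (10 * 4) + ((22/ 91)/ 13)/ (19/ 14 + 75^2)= -1064956748/ 39935883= -26.67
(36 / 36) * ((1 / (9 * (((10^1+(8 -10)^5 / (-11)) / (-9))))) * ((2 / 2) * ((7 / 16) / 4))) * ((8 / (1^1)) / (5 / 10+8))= -77 / 9656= -0.01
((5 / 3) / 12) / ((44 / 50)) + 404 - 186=172781 / 792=218.16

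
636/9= 212/3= 70.67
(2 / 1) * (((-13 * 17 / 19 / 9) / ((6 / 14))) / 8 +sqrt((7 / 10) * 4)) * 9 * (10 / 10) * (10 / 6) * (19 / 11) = -7735 / 396 +114 * sqrt(70) / 11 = 67.18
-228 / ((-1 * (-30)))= -38 / 5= -7.60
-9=-9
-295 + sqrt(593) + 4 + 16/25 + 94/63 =-454967/1575 + sqrt(593) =-264.52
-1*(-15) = 15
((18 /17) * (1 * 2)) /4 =9 /17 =0.53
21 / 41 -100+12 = -3587 / 41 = -87.49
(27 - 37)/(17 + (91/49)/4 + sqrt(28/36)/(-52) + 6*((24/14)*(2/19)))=-39920500620/74040460573 - 13797420*sqrt(7)/74040460573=-0.54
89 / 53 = 1.68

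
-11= -11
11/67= 0.16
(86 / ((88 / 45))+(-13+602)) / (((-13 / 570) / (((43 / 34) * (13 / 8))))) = -341314005 / 5984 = -57037.77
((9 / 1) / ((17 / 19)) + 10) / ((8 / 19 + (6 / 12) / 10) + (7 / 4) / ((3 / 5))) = 194370 / 32827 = 5.92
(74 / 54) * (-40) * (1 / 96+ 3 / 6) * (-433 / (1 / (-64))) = -62802320 / 81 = -775337.28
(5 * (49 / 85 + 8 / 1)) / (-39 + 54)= 243 / 85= 2.86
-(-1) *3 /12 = 1 /4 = 0.25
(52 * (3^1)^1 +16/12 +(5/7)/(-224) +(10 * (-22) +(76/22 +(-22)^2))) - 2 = 21876571/51744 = 422.78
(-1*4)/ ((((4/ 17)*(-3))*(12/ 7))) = 119/ 36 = 3.31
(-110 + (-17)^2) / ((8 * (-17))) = -179 / 136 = -1.32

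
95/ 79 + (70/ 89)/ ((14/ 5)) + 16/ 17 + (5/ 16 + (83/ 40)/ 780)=10217256191/ 3729242400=2.74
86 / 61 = 1.41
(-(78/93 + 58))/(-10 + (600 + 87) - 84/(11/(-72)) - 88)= -20064/388337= -0.05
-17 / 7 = -2.43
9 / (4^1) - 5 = -2.75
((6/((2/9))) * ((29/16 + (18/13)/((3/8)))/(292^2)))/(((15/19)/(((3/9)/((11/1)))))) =13053/195084032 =0.00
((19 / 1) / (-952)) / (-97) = 19 / 92344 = 0.00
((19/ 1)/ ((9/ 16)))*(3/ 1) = 304/ 3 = 101.33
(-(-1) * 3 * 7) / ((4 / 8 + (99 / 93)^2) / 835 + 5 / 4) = 67404540 / 4018453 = 16.77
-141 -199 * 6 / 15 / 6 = -2314 / 15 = -154.27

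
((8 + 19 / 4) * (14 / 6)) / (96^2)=119 / 36864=0.00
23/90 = 0.26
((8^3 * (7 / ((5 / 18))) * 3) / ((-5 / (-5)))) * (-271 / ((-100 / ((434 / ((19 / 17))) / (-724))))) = -24185202048 / 429875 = -56261.01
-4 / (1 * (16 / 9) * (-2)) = 9 / 8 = 1.12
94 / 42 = 47 / 21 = 2.24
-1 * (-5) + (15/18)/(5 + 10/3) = 51/10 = 5.10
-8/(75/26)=-2.77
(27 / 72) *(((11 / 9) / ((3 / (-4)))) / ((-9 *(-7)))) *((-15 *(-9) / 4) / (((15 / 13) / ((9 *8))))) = -143 / 7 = -20.43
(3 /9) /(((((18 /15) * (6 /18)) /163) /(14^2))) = 26623.33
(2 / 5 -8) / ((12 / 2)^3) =-19 / 540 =-0.04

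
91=91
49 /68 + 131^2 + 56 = 1170805 /68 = 17217.72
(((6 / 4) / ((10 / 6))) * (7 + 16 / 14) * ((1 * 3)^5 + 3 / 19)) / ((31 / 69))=122958 / 31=3966.39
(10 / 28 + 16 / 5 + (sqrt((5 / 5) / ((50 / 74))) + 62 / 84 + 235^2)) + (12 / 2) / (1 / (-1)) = sqrt(37) / 5 + 5798446 / 105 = 55224.51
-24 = -24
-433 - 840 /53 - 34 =-25591 /53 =-482.85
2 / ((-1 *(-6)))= 1 / 3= 0.33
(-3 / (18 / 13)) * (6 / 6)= -13 / 6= -2.17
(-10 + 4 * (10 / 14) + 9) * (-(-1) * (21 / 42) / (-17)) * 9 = -117 / 238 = -0.49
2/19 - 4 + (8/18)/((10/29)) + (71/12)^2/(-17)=-4.67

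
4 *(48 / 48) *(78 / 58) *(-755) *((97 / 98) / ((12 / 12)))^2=-277048005 / 69629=-3978.92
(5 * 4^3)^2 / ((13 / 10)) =1024000 / 13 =78769.23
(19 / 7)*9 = 171 / 7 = 24.43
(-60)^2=3600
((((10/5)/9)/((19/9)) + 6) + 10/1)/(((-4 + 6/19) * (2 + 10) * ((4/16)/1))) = -51/35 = -1.46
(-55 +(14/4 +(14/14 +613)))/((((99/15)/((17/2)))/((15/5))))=2173.30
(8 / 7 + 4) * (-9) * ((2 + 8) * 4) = -12960 / 7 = -1851.43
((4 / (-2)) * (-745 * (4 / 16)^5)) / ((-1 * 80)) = -149 / 8192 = -0.02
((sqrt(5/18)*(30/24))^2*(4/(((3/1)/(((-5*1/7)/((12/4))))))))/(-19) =625/86184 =0.01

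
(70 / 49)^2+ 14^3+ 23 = 135683 / 49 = 2769.04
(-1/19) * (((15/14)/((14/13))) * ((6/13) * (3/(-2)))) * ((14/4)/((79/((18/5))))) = 243/42028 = 0.01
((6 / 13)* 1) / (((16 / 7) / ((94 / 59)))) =987 / 3068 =0.32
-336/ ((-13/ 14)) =4704/ 13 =361.85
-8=-8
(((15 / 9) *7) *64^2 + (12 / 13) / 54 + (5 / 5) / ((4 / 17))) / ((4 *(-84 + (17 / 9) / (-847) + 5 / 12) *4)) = -18944134979 / 530127728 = -35.74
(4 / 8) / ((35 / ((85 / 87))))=17 / 1218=0.01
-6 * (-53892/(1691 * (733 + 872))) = 107784/904685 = 0.12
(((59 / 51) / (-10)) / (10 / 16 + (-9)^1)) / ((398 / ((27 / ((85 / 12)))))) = 12744 / 96330925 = 0.00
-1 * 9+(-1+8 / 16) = -19 / 2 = -9.50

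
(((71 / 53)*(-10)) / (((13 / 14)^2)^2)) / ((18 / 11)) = -150014480 / 13623597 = -11.01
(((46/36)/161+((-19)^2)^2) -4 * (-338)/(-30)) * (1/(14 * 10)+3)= 34553087903/88200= 391758.37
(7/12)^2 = 49/144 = 0.34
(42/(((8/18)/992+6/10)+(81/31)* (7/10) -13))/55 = -93744/1297637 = -0.07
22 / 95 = 0.23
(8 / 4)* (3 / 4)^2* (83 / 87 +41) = 5475 / 116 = 47.20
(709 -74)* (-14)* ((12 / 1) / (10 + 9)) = -106680 / 19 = -5614.74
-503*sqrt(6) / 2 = -616.05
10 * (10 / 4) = 25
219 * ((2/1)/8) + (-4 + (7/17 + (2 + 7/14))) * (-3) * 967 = 218397/68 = 3211.72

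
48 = 48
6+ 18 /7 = 8.57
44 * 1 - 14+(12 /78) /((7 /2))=2734 /91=30.04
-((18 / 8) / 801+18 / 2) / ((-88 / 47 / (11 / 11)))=150635 / 31328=4.81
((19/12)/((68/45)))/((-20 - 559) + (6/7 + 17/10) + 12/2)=-9975/5430616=-0.00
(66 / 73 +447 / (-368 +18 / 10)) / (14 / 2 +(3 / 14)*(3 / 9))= -65814 / 1470293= -0.04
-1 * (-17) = 17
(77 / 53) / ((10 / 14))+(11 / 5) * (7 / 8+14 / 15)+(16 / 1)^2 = 8331991 / 31800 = 262.01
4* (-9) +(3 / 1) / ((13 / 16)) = -420 / 13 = -32.31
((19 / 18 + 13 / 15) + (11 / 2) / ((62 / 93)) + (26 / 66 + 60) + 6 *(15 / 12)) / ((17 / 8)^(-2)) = 44671019 / 126720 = 352.52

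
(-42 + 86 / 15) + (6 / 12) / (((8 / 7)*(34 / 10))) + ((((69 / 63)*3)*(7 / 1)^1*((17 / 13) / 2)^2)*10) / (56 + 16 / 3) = -11906221 / 344760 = -34.53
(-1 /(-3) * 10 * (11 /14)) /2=55 /42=1.31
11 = 11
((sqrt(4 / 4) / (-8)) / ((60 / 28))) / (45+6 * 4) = -7 / 8280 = -0.00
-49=-49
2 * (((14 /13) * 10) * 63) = 17640 /13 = 1356.92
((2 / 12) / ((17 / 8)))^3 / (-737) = -64 / 97763787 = -0.00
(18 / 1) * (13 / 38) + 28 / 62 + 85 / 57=14314 / 1767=8.10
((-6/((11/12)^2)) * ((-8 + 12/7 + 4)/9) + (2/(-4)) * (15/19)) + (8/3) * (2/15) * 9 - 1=582361/160930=3.62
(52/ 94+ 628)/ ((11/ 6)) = 342.85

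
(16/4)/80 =1/20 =0.05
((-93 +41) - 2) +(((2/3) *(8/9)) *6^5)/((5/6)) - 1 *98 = 26888/5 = 5377.60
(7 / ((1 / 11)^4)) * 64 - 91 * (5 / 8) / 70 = 104946675 / 16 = 6559167.19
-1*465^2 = -216225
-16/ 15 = -1.07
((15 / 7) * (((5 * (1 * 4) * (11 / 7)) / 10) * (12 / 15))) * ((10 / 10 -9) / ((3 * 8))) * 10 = -17.96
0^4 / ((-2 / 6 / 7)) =0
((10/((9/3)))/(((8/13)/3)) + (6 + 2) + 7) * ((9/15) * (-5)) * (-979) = 91781.25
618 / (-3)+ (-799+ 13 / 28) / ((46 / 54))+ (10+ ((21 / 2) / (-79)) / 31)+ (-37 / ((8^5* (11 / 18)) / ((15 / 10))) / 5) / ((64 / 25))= -10309238627485715 / 9095723614208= -1133.42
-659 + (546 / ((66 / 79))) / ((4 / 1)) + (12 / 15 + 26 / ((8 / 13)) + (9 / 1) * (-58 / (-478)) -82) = -533.47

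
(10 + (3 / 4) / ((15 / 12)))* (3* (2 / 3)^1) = 106 / 5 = 21.20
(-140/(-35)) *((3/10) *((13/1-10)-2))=6/5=1.20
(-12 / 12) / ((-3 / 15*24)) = 5 / 24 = 0.21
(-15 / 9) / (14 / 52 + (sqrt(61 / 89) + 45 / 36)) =-365612 / 234303 + 2704 * sqrt(5429) / 234303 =-0.71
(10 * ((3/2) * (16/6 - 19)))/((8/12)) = -735/2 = -367.50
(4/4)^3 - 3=-2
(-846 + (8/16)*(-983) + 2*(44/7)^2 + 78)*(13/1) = -1503931/98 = -15346.23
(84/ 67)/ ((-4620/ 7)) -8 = -29487/ 3685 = -8.00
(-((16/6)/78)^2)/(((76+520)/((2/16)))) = -1/4079322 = -0.00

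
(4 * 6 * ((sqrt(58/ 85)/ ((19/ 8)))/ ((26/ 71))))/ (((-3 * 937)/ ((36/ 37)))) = -81792 * sqrt(4930)/ 727875655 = -0.01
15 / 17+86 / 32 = 971 / 272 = 3.57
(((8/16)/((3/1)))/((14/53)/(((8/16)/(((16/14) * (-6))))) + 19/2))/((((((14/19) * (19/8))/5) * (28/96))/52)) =14.44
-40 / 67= -0.60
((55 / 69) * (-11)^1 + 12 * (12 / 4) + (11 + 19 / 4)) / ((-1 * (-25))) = 11863 / 6900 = 1.72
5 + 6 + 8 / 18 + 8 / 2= 139 / 9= 15.44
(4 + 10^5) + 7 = 100011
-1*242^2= -58564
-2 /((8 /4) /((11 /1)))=-11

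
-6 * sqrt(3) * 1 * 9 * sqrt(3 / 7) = -162 * sqrt(7) / 7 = -61.23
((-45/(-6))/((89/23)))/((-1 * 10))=-69/356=-0.19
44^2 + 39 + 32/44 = 21733/11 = 1975.73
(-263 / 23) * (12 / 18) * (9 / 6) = -263 / 23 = -11.43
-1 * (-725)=725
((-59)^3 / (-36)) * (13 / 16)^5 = 76255785047 / 37748736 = 2020.09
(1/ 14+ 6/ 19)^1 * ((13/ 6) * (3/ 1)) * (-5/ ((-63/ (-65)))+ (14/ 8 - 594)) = -201582433/ 134064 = -1503.63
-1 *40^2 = -1600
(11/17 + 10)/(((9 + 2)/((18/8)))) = 1629/748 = 2.18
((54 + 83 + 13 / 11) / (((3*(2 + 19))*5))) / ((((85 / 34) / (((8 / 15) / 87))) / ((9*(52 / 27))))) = 252928 / 13565475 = 0.02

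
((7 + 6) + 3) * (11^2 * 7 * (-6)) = -81312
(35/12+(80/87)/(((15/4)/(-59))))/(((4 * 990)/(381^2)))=-194499611/459360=-423.41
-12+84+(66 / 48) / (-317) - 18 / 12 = 178777 / 2536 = 70.50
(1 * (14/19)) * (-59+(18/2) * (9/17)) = -12908/323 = -39.96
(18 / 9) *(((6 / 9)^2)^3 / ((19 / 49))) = 6272 / 13851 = 0.45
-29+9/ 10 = -28.10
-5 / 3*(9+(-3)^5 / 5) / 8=33 / 4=8.25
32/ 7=4.57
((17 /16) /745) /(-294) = -17 /3504480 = -0.00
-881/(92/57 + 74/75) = -1255425/3706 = -338.75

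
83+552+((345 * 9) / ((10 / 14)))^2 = 18897044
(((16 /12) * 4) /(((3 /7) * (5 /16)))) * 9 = 358.40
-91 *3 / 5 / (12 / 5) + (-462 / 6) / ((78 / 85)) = -16639 / 156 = -106.66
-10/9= -1.11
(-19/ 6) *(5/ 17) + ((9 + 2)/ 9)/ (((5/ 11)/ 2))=6803/ 1530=4.45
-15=-15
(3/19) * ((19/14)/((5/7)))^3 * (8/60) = 361/2500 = 0.14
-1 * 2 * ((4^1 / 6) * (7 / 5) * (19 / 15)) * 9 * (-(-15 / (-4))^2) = 1197 / 4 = 299.25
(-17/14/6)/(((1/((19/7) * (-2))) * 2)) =323/588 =0.55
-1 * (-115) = 115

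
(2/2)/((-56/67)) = -67/56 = -1.20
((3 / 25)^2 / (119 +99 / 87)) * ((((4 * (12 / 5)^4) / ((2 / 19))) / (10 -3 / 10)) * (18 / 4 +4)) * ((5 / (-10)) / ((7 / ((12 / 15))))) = -1748107008 / 231019140625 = -0.01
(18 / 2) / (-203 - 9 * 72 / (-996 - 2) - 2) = -4491 / 101971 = -0.04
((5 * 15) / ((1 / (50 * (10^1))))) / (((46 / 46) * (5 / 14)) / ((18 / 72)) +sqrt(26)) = -1312500 / 587 +918750 * sqrt(26) / 587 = 5744.85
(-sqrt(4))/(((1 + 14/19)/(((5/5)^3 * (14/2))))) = -266/33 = -8.06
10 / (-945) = -2 / 189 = -0.01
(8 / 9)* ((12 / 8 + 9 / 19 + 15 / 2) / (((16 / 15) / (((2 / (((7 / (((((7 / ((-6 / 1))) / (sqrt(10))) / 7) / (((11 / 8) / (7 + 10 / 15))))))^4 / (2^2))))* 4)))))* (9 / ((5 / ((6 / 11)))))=2292457472 / 2975529155445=0.00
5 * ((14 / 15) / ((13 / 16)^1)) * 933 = 5358.77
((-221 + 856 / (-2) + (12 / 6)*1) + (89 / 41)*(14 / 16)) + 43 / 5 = -1043861 / 1640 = -636.50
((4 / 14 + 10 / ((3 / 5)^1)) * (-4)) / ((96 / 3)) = -89 / 42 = -2.12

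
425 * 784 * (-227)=-75636400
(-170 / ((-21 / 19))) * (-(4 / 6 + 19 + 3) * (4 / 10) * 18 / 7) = -3585.96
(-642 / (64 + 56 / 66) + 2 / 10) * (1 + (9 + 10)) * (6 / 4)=-291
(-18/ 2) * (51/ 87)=-153/ 29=-5.28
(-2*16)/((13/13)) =-32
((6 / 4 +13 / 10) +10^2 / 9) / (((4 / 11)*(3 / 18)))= 3443 / 15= 229.53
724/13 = 55.69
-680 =-680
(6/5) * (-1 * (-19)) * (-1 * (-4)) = 456/5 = 91.20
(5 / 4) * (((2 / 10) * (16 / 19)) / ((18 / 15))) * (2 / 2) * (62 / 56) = 155 / 798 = 0.19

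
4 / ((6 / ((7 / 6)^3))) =343 / 324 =1.06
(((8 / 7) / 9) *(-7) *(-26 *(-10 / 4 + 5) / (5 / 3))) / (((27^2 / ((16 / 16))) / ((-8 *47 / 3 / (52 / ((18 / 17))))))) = -1504 / 12393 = -0.12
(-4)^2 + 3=19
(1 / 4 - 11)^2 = 1849 / 16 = 115.56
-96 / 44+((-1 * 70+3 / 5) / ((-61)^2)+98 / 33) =472279 / 613965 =0.77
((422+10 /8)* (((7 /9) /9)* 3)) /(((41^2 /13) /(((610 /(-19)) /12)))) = -46989215 /20696472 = -2.27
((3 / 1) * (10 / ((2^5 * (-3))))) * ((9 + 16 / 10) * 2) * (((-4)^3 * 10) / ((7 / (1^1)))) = 4240 / 7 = 605.71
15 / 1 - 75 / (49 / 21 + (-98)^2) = 432060 / 28819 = 14.99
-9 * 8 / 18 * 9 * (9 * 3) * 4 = -3888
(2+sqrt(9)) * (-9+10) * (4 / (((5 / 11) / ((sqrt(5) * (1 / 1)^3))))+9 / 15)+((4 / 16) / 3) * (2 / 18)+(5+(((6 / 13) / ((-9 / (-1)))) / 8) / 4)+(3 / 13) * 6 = 52765 / 5616+44 * sqrt(5) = 107.78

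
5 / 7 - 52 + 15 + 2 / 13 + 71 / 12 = -32995 / 1092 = -30.22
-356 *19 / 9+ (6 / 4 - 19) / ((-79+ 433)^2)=-751.56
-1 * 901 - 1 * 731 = -1632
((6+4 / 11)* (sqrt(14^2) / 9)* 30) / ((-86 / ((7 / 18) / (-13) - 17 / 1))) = 9763250 / 166023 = 58.81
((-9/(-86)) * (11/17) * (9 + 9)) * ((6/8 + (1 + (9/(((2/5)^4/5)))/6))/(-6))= -2801007/46784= -59.87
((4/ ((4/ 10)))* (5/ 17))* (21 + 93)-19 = 5377/ 17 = 316.29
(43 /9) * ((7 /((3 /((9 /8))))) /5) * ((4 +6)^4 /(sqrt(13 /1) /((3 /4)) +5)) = 1128750 /17-301000 * sqrt(13) /17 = 2557.59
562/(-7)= -562/7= -80.29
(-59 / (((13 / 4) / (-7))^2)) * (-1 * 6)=277536 / 169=1642.22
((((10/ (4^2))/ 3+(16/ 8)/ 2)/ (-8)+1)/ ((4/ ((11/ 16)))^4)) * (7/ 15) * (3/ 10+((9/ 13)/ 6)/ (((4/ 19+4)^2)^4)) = 24290142640236099141207/ 234187180623265792000000000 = 0.00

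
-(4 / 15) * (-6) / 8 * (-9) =-9 / 5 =-1.80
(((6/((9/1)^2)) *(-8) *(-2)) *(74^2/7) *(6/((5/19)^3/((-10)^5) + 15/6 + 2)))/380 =5060700160/1555621137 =3.25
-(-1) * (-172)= -172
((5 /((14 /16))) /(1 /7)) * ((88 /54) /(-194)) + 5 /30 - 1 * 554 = -2902739 /5238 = -554.17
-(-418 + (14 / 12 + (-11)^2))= 1775 / 6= 295.83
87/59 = 1.47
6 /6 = 1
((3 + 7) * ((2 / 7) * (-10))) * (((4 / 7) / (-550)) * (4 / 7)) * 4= 256 / 3773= 0.07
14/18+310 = 2797/9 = 310.78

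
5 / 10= 1 / 2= 0.50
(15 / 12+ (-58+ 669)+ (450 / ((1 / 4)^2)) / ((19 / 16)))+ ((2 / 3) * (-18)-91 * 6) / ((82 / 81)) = 19083047 / 3116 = 6124.21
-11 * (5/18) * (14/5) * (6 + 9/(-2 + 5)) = -77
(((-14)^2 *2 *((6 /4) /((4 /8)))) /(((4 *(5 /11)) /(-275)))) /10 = -17787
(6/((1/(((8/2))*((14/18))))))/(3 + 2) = 56/15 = 3.73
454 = 454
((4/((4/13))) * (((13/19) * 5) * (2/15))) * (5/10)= 169/57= 2.96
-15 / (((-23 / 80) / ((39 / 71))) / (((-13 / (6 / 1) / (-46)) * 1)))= 50700 / 37559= 1.35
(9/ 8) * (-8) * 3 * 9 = -243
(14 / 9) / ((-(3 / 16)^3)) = -57344 / 243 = -235.98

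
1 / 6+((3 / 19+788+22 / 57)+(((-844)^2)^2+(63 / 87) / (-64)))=17893749779473233 / 35264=507422577684.70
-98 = -98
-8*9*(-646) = 46512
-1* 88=-88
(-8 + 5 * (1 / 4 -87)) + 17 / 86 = -75947 / 172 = -441.55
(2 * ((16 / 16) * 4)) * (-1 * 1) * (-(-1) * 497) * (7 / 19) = -27832 / 19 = -1464.84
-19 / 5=-3.80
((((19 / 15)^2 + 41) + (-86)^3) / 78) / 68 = -71551507 / 596700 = -119.91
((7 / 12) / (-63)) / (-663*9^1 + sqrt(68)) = sqrt(17) / 1922671134 + 13 / 8377652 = 0.00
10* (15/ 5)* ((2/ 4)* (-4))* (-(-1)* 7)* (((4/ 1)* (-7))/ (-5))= -2352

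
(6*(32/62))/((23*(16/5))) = 30/713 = 0.04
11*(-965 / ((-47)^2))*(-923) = 9797645 / 2209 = 4435.33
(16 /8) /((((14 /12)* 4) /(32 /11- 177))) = -5745 /77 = -74.61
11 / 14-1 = -0.21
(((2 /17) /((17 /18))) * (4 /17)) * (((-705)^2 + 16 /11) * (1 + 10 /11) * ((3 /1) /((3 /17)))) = 16533087984 /34969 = 472792.70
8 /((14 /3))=12 /7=1.71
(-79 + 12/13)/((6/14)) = -7105/39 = -182.18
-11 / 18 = -0.61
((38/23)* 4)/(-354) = -76/4071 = -0.02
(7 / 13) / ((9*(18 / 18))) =7 / 117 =0.06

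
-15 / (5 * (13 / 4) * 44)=-3 / 143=-0.02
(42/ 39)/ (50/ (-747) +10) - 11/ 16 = -31919/ 55120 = -0.58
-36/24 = -1.50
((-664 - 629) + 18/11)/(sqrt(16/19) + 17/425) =2249125/36597 - 11837500* sqrt(19)/36597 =-1348.45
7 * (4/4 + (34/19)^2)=10619/361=29.42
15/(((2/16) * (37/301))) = 36120/37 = 976.22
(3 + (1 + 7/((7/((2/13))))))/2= 27/13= 2.08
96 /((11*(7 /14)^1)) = 192 /11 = 17.45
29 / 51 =0.57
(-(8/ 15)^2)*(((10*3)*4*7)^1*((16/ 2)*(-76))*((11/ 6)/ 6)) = 5992448/ 135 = 44388.50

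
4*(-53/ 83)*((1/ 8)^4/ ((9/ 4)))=-53/ 191232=-0.00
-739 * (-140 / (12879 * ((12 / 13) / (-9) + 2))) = 4.23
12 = 12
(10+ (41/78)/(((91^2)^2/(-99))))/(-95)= -17829488507/169380153670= -0.11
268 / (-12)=-67 / 3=-22.33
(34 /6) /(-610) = -17 /1830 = -0.01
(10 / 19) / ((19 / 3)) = 30 / 361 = 0.08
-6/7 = -0.86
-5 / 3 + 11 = 28 / 3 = 9.33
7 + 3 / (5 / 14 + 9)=959 / 131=7.32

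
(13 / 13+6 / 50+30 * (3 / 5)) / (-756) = -239 / 9450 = -0.03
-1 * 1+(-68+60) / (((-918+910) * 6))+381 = 2281 / 6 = 380.17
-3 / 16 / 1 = -0.19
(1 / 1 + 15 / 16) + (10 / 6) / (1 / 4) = 413 / 48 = 8.60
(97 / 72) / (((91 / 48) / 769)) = 149186 / 273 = 546.47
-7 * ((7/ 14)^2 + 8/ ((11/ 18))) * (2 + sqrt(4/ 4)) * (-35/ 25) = 86289/ 220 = 392.22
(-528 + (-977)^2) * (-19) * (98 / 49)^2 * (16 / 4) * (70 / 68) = -298546195.29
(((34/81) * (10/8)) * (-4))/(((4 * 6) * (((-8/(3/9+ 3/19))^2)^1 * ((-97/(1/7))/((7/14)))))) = 595/2450629728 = 0.00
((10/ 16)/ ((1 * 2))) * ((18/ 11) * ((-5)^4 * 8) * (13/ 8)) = 365625/ 88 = 4154.83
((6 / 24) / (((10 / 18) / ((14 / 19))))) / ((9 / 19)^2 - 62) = -1197 / 223010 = -0.01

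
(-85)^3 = -614125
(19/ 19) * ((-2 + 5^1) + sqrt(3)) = sqrt(3) + 3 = 4.73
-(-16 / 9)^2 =-3.16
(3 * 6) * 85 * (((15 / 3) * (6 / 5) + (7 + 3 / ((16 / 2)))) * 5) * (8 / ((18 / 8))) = 363800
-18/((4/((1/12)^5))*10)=-1/552960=-0.00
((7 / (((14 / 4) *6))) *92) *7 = 644 / 3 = 214.67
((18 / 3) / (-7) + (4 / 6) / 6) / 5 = -47 / 315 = -0.15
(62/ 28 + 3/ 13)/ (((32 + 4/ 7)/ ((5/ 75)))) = 89/ 17784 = 0.01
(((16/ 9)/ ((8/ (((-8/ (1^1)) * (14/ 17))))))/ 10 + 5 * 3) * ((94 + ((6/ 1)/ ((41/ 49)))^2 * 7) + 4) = 1749424754/ 257193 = 6801.99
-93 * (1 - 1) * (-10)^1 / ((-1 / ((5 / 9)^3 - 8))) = 0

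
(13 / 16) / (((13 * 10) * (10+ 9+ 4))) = 0.00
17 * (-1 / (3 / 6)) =-34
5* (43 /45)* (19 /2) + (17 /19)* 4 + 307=355.97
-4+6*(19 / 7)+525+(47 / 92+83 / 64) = 539.09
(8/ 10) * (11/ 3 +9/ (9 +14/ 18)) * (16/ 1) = 9688/ 165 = 58.72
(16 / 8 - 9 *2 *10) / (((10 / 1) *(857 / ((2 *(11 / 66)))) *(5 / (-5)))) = 89 / 12855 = 0.01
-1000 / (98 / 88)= -44000 / 49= -897.96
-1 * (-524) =524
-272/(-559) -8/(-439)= 123880/245401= 0.50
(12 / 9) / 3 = 0.44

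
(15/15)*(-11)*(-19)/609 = 209/609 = 0.34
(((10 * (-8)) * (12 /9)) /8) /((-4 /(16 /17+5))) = 1010 /51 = 19.80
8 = 8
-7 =-7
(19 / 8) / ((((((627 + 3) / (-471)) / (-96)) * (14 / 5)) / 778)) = 2320774 / 49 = 47362.73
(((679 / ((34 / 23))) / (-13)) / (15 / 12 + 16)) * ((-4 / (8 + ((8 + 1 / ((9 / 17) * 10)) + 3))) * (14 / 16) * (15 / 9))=237650 / 381667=0.62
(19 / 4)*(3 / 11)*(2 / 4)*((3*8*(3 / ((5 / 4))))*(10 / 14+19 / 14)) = 29754 / 385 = 77.28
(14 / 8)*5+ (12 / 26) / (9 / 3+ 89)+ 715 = 865611 / 1196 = 723.76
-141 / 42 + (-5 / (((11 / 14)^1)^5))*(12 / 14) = -17.67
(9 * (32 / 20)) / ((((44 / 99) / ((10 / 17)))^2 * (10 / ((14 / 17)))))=10206 / 4913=2.08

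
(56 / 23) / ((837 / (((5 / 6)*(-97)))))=-13580 / 57753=-0.24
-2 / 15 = -0.13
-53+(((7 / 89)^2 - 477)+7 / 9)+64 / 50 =-940900802 / 1782225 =-527.94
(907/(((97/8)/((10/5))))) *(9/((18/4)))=29024/97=299.22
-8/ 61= -0.13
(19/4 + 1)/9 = 23/36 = 0.64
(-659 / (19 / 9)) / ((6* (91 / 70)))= -9885 / 247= -40.02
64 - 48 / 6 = 56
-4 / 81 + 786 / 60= 10571 / 810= 13.05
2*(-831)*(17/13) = -28254/13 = -2173.38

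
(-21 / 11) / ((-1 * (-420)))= -1 / 220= -0.00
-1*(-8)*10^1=80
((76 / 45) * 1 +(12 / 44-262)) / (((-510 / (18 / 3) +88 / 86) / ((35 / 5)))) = 38744419 / 1787445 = 21.68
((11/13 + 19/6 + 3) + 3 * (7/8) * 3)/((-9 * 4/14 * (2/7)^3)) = -11152645/44928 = -248.23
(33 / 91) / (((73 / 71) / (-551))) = -1290993 / 6643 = -194.34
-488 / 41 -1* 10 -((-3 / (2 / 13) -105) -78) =14809 / 82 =180.60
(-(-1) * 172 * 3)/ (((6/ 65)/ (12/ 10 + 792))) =4433988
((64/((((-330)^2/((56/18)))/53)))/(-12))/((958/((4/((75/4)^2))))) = -189952/1980567703125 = -0.00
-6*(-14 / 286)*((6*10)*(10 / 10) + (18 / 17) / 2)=43218 / 2431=17.78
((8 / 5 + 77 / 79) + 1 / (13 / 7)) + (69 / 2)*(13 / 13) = 386287 / 10270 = 37.61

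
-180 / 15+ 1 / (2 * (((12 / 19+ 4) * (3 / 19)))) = -5975 / 528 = -11.32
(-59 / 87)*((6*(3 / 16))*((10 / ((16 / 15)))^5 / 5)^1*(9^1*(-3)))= 2268158203125 / 7602176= 298356.44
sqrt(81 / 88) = 9* sqrt(22) / 44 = 0.96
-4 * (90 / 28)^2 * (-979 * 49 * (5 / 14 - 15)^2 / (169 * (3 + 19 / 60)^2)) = 74982160687500 / 327935881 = 228648.85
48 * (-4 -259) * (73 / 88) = -10472.18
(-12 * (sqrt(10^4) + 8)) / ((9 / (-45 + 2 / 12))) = 6456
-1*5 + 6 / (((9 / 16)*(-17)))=-5.63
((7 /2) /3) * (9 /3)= 7 /2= 3.50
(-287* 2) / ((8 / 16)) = -1148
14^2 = 196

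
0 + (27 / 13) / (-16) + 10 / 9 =1837 / 1872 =0.98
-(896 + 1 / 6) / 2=-5377 / 12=-448.08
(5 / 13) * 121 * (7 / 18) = 4235 / 234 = 18.10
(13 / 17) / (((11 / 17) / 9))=117 / 11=10.64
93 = 93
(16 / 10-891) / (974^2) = -4447 / 4743380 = -0.00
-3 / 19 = -0.16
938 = 938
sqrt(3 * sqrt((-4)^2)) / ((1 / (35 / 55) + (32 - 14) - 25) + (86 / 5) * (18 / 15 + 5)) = 175 * sqrt(3) / 8856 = 0.03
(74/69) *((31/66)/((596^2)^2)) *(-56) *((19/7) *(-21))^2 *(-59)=171009671/3990392110496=0.00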